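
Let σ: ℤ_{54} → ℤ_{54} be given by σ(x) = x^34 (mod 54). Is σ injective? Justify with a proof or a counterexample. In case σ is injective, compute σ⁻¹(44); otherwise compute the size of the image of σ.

20

σ(0) = 0^34 = 0.
σ(6): Repeated squaring mod 54: 6^1 ≡ 6, 6^2 ≡ 6² = 36, 6^4 ≡ 36² = 1296 ≡ 0, 6^8 ≡ 0² = 0, 6^16 ≡ 0² = 0, 6^32 ≡ 0² = 0. Since 34 = 32 + 2, 6^34 ≡ 0·36: 0·36 = 0. So 6^34 ≡ 0 (mod 54).
So σ(0) = σ(6) = 0 while 0 ≠ 6, therefore σ is not injective.
Since σ is not injective, we determine |image(σ)|. Computing x^34 mod 54 for each x (by repeated squaring, reducing mod 54 at every step), the values σ(0), σ(1), …, σ(53) are: 0, 1, 34, 27, 22, 13, 0, 43, 46, 27, 10, 25, 0, 31, 4, 27, 52, 37, 0, 19, 16, 27, 40, 49, 0, 7, 28, 27, 28, 7, 0, 49, 40, 27, 16, 19, 0, 37, 52, 27, 4, 31, 0, 25, 10, 27, 46, 43, 0, 13, 22, 27, 34, 1.
The distinct values are {0, 1, 4, 7, 10, 13, 16, 19, 22, 25, 27, 28, 31, 34, 37, 40, 43, 46, 49, 52}; there are 20 of them.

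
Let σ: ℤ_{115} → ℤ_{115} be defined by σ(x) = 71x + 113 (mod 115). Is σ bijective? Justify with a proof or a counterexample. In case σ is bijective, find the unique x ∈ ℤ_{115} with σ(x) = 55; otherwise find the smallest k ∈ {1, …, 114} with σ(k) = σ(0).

17

Recall that σ is injective when σ(a) = σ(b) forces a = b.
Suppose σ(a) = σ(b) in ℤ_{115}. Then 71a + 113 ≡ 71b + 113 (mod 115), therefore 71(a − b) ≡ 0 (mod 115).
Since gcd(71, 115) = 1, 71 is invertible modulo 115, thus a − b ≡ 0 (mod 115), i.e. a = b.
We now compute 71⁻¹ mod 115 explicitly. Euclid's algorithm: 115 = 1·71 + 44, 71 = 1·44 + 27, 44 = 1·27 + 17, 27 = 1·17 + 10, 17 = 1·10 + 7, 10 = 1·7 + 3, 7 = 2·3 + 1; back-substituting gives 1 = 81·71 − 50·115, so 71⁻¹ ≡ 81 (mod 115).
For any y ∈ ℤ_{115}, x = 81(y − 113) mod 115 satisfies σ(x) = 71·81(y − 113) + 113 ≡ y (since 71·81 ≡ 1 mod 115). So every y has a preimage.
Therefore σ is bijective.
Since σ is bijective, we find σ⁻¹(55): we need 71x ≡ 55 − 113 ≡ 57 (mod 115). Using 71⁻¹ = 81: x ≡ 81·57 = 4617 = 40·115 + 17, so x = 17.
Check: σ(17) = 71·17 + 113 = 1320 = 11·115 + 55 ≡ 55 (mod 115).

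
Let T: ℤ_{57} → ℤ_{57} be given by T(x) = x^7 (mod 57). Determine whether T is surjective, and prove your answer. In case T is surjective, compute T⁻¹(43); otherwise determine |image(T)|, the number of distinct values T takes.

55

Computing x^7 mod 57 for each x (by repeated squaring, reducing mod 57 at every step), the values T(0), T(1), …, T(56) are: 0, 1, 14, 21, 25, 35, 9, 7, 8, 42, 34, 11, 12, 10, 41, 51, 55, 5, 18, 19, 20, 33, 40, 44, 54, 28, 26, 27, 4, 53, 30, 31, 29, 3, 13, 17, 24, 37, 38, 39, 52, 2, 6, 16, 47, 45, 46, 23, 15, 49, 50, 48, 22, 32, 36, 43, 56.
Every element of ℤ_{57} appears exactly once in this list, so T is a bijection, and in particular surjective.
Since T is surjective, we read off the preimage of 43 from the same table: T(55) = 43, so T⁻¹(43) = 55.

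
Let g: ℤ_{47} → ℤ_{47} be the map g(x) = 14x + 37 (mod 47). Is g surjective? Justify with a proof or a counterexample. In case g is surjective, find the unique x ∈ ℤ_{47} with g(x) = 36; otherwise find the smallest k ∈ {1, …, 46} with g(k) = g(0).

Recall: g is surjective if every y in the codomain equals g(x) for some x in the domain.
Since gcd(14, 47) = 1, 14 is invertible modulo 47. Euclid's algorithm: 47 = 3·14 + 5, 14 = 2·5 + 4, 5 = 1·4 + 1; back-substituting gives 1 = 37·14 − 11·47, so 14⁻¹ ≡ 37 (mod 47).
For any y ∈ ℤ_{47}, x = 37(y − 37) mod 47 satisfies g(x) = 14·37(y − 37) + 37 ≡ y (since 14·37 ≡ 1 mod 47). So every y has a preimage.
Therefore g is surjective.
Since g is surjective, we compute g⁻¹(36): solve 14x + 37 ≡ 36 (mod 47), i.e. 14x ≡ 46 (mod 47).
Multiplying by 14⁻¹ = 37 gives x ≡ 37·46 = 1702 = 36·47 + 10 ≡ 10 (mod 47).
Check: g(10) = 14·10 + 37 = 177 = 3·47 + 36 ≡ 36 (mod 47).

10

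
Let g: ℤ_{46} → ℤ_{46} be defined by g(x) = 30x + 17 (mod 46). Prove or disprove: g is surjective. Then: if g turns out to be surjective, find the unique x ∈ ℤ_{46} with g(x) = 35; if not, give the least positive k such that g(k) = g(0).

Since gcd(30, 46) = 2, we have 30x ≡ 0 (mod 2) for all x, so g(x) ≡ 1 (mod 2).
But 0 ≢ 1 (mod 2), so 0 ∈ ℤ_{46} has no preimage. Thus g is not surjective.
Since g is not surjective, we find the least positive k with g(k) = g(0): this means 30k ≡ 0 (mod 46), i.e. 46 ∣ 30k. Since gcd(30, 46) = 2, dividing through by 2 this holds exactly when 23 ∣ 15k, and as gcd(15, 23) = 1, exactly when 23 ∣ k.
The smallest positive such k is 23.

23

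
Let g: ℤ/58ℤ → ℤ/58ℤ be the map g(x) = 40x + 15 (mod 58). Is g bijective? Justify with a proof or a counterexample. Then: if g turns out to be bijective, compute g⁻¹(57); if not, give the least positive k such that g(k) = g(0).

We have gcd(40, 58) = 2 > 1. Taking s = 0 and t = 29: g(0) = 15 and g(29) = 40·29 + 15 = 1175 ≡ 15 (mod 58).
So g(0) = g(29) while 0 ≠ 29, so g is not injective, hence not bijective.
Since g is not bijective, we find the least positive k with g(k) = g(0): this means 40k ≡ 0 (mod 58), i.e. 58 ∣ 40k. Since gcd(40, 58) = 2, dividing through by 2 this holds exactly when 29 ∣ 20k, and as gcd(20, 29) = 1, exactly when 29 ∣ k.
The smallest positive such k is 29.

29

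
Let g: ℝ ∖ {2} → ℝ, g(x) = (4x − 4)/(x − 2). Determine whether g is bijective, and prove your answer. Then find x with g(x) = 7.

10/3

If g(x) = 4, cross-multiplying gives 1(4x − 4) = 4(x − 2), which simplifies to −4 = −8 — false.  So 4 has no preimage and g is not surjective.
Hence g is not bijective.
Solving g(x) = 7: cross-multiplying gives 4x − 4 = 7(x − 2), which rearranges to −3x = −10, so x = 10/3.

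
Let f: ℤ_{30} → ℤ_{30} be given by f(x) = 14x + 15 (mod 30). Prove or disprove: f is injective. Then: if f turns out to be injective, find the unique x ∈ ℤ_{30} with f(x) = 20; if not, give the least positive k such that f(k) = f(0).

15

Recall: injectivity means: for all s, t in the domain, f(s) = f(t) implies s = t.
We have gcd(14, 30) = 2 > 1. Taking s = 0 and t = 15: f(0) = 15 and f(15) = 14·15 + 15 = 225 ≡ 15 (mod 30).
So f(0) = f(15) while 0 ≠ 15, so f is not injective.
Since f is not injective, we find the least positive k with f(k) = f(0): this means 14k ≡ 0 (mod 30), i.e. 30 ∣ 14k. Since gcd(14, 30) = 2, dividing through by 2 this holds exactly when 15 ∣ 7k, and as gcd(7, 15) = 1, exactly when 15 ∣ k.
The smallest positive such k is 15.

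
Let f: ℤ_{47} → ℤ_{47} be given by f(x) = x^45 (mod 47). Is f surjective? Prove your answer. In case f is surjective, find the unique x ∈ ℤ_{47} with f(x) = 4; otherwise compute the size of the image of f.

Since 47 is prime, the nonzero elements of ℤ_{47} form a cyclic group of order 46.
As gcd(45, 46) = 1, raising to the 45th power is a bijection on this group: if u^45 ≡ v^45 then (uv^{−1})^45 = 1, and the only element of order dividing gcd(45, 46) = 1 is 1, so u = v.
With f(0) = 0 this makes f injective on all of ℤ_{47}, hence bijective (finite equal-size domain and codomain). In particular f is surjective.
Since f is surjective, we find the preimage of 4. The inverse of x ↦ x^45 on (ℤ_{47})^× is x ↦ x^45, because 45·45 = 2025 = 44·46 + 1 ≡ 1 (mod 46) and x^{46} = 1 for x ≠ 0 (Fermat). So f⁻¹(4) = 4^45 mod 47.
Repeated squaring mod 47: 4^1 ≡ 4, 4^2 ≡ 4² = 16, 4^4 ≡ 16² = 256 ≡ 21, 4^8 ≡ 21² = 441 ≡ 18, 4^16 ≡ 18² = 324 ≡ 42, 4^32 ≡ 42² = 1764 ≡ 25. Since 45 = 32 + 8 + 4 + 1, 4^45 ≡ 25·18·21·4: 25·18 = 450 ≡ 27, then 27·21 = 567 ≡ 3, then 3·4 = 12. So 4^45 ≡ 12 (mod 47).
Hence f⁻¹(4) = 12.

12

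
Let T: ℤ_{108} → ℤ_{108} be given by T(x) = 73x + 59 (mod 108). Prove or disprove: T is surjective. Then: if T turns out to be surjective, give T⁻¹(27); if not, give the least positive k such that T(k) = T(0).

4

Recall that T is surjective if every y in the codomain equals T(x) for some x in the domain.
Since gcd(73, 108) = 1, 73 is invertible modulo 108. Euclid's algorithm: 108 = 1·73 + 35, 73 = 2·35 + 3, 35 = 11·3 + 2, 3 = 1·2 + 1; back-substituting gives 1 = 37·73 − 25·108, so 73⁻¹ ≡ 37 (mod 108).
Then y ↦ 37(y − 59) is a two-sided inverse to T, so every y ∈ ℤ_{108} has a preimage.
Therefore T is surjective.
Since T is surjective, we compute T⁻¹(27): solve 73x + 59 ≡ 27 (mod 108), i.e. 73x ≡ 76 (mod 108).
Multiplying by 73⁻¹ = 37 gives x ≡ 37·76 = 2812 = 26·108 + 4 ≡ 4 (mod 108).
Check: T(4) = 73·4 + 59 = 351 = 3·108 + 27 ≡ 27 (mod 108).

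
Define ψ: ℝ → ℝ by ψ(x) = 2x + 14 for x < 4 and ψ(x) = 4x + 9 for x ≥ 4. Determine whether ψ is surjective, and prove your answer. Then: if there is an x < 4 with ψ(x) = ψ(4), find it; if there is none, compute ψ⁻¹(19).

5/2

Both pieces are strictly increasing (slopes 2 and 4), so each is injective on its own interval.
The left piece maps (−∞, 4) onto (−∞, 22); the right piece maps [4, ∞) onto [25, ∞).
The union (−∞, 22) ∪ [25, ∞) omits the interval between 22 and 25; in particular 22 has no preimage. So ψ is not surjective.
Because the two images are disjoint, no x < 4 has ψ(x) = ψ(4), so we compute ψ⁻¹(19): 19 lies in (−∞, 22), so solve 2x + 14 = 19: x = (19 − 14)/2 = 5/2.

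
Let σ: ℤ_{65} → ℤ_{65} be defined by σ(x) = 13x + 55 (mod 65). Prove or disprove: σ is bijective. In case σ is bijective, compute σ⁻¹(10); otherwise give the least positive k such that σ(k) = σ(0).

5

We have gcd(13, 65) = 13 > 1. Taking a = 0 and b = 5: σ(0) = 55 and σ(5) = 13·5 + 55 = 120 ≡ 55 (mod 65).
So σ(0) = σ(5) while 0 ≠ 5, so σ is not injective, hence not bijective.
Since σ is not bijective, we find the least positive k with σ(k) = σ(0): this means 13k ≡ 0 (mod 65), i.e. 65 ∣ 13k. Since gcd(13, 65) = 13, dividing through by 13 this holds exactly when 5 ∣ k.
The smallest positive such k is 5.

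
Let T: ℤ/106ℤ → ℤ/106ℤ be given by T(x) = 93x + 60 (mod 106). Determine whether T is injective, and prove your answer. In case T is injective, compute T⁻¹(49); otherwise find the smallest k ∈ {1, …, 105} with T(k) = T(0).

9

If T(s) = T(t), then 93s ≡ 93t (mod 106). Because gcd(93, 106) = 1, we may cancel 93 to get s ≡ t (mod 106).
Thus T is injective.
We now compute 93⁻¹ mod 106 explicitly. Euclid's algorithm: 106 = 1·93 + 13, 93 = 7·13 + 2, 13 = 6·2 + 1; back-substituting gives 1 = 57·93 − 50·106, so 93⁻¹ ≡ 57 (mod 106).
Since T is injective, we compute T⁻¹(49): solve 93x + 60 ≡ 49 (mod 106), i.e. 93x ≡ 95 (mod 106).
Multiplying by 93⁻¹ = 57 gives x ≡ 57·95 = 5415 = 51·106 + 9 ≡ 9 (mod 106).
Check: T(9) = 93·9 + 60 = 897 = 8·106 + 49 ≡ 49 (mod 106).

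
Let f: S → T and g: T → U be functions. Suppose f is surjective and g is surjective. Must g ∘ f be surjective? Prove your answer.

Let c ∈ U. Since g is surjective, there is b ∈ T with g(b) = c. Since f is surjective, there is a ∈ S with f(a) = b.
Then (g ∘ f)(a) = g(b) = c. Hence g ∘ f is surjective.

surjective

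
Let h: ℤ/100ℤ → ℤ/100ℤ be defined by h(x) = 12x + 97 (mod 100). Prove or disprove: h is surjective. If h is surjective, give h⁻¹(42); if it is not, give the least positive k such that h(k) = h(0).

Since gcd(12, 100) = 4, we have 12x ≡ 0 (mod 4) for all x, so h(x) ≡ 1 (mod 4).
But 0 ≢ 1 (mod 4), so 0 ∈ ℤ/100ℤ has no preimage. Hence h is not surjective.
Since h is not surjective, we find the least positive k with h(k) = h(0): this means 12k ≡ 0 (mod 100), i.e. 100 ∣ 12k. Since gcd(12, 100) = 4, dividing through by 4 this holds exactly when 25 ∣ 3k, and as gcd(3, 25) = 1, exactly when 25 ∣ k.
The smallest positive such k is 25.

25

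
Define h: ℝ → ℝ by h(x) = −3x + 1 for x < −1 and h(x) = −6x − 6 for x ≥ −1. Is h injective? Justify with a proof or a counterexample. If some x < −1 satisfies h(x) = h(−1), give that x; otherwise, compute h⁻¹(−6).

Both pieces are strictly decreasing (slopes −3 and −6), so each is injective on its own interval.
The left piece maps (−∞, −1) onto (4, ∞); the right piece maps [−1, ∞) onto (−∞, 0].
These images are disjoint, so no value is attained by both pieces. So h is injective.
Because the two images are disjoint, no x < −1 has h(x) = h(−1), so we compute h⁻¹(−6): −6 lies in (−∞, 0], so solve −6x − 6 = −6: x = (−6 + 6)/(−6) = 0.

0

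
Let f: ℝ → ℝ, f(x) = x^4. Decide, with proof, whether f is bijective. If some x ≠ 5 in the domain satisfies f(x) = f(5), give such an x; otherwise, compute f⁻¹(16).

f(5) = 625 = (−5)^4 = f(−5) (since 4 is even), with 5 ≠ −5. So f is not injective, hence not bijective.
For the follow-up, such an x exists: taking x = −5 ∈ ℝ gives f(−5) = 625 = f(5) with −5 ≠ 5.

-5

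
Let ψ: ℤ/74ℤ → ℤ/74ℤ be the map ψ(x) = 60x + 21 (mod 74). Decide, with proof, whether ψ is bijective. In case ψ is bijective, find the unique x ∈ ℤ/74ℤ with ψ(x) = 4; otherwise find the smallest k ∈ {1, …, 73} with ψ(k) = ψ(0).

Recall: injectivity means: for all a, b in the domain, ψ(a) = ψ(b) implies a = b.
We have gcd(60, 74) = 2 > 1. Taking a = 0 and b = 37: ψ(0) = 21 and ψ(37) = 60·37 + 21 = 2241 ≡ 21 (mod 74).
So ψ(0) = ψ(37) while 0 ≠ 37, hence ψ is not injective, hence not bijective.
Since ψ is not bijective, we find the least positive k with ψ(k) = ψ(0): this means 60k ≡ 0 (mod 74), i.e. 74 ∣ 60k. Since gcd(60, 74) = 2, dividing through by 2 this holds exactly when 37 ∣ 30k, and as gcd(30, 37) = 1, exactly when 37 ∣ k.
The smallest positive such k is 37.

37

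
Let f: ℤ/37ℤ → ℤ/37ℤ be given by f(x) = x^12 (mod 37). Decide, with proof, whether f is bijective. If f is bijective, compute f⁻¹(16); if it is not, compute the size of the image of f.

f(3): Repeated squaring mod 37: 3^1 ≡ 3, 3^2 ≡ 3² = 9, 3^4 ≡ 9² = 81 ≡ 7, 3^8 ≡ 7² = 49 ≡ 12. Since 12 = 8 + 4, 3^12 ≡ 12·7: 12·7 = 84 ≡ 10. So 3^12 ≡ 10 (mod 37).
f(4): Repeated squaring mod 37: 4^1 ≡ 4, 4^2 ≡ 4² = 16, 4^4 ≡ 16² = 256 ≡ 34, 4^8 ≡ 34² = 1156 ≡ 9. Since 12 = 8 + 4, 4^12 ≡ 9·34: 9·34 = 306 ≡ 10. So 4^12 ≡ 10 (mod 37).
So f(3) = f(4) = 10 while 3 ≠ 4, hence f is not injective, hence not bijective.
Since f is not bijective, we determine |image(f)|. Computing x^12 mod 37 for each x (by repeated squaring, reducing mod 37 at every step), the values f(0), f(1), …, f(36) are: 0, 1, 26, 10, 10, 10, 1, 10, 1, 26, 1, 1, 26, 10, 1, 26, 26, 26, 10, 10, 26, 26, 26, 1, 10, 26, 1, 1, 26, 1, 10, 1, 10, 10, 10, 26, 1.
The distinct values are {0, 1, 10, 26}; there are 4 of them.

4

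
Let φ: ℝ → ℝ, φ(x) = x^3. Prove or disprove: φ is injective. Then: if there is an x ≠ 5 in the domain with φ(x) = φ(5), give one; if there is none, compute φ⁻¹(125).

5

On ℝ, x ↦ x^3 is strictly increasing (since 3 is odd), so φ(s) = φ(t) forces s = t. Therefore φ is injective.
Since x ↦ x^3 is strictly increasing on ℝ, it is injective there, so no x ≠ 5 in the domain has φ(x) = φ(5). We therefore compute φ⁻¹(125) = 125^{1/3} = 5 (indeed 5^3 = 125).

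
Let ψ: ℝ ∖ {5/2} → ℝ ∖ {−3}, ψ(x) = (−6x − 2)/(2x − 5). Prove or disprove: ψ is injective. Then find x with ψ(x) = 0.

-1/3

Suppose ψ(a) = ψ(b). Cross-multiplying: (−6a − 2)(2b − 5) = (−6b − 2)(2a − 5).
Expanding both sides and cancelling the symmetric terms leaves 34·(a − b) = 0. Since 34 ≠ 0, a = b. Hence ψ is injective.
Solving ψ(x) = 0: cross-multiplying gives −6x − 2 = 0(2x − 5), which rearranges to −6x = 2, so x = −1/3.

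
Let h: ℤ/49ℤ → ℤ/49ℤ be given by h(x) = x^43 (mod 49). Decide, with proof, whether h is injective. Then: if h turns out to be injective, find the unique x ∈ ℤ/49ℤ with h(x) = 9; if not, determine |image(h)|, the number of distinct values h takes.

h(0) = 0^43 = 0.
h(7): Repeated squaring mod 49: 7^1 ≡ 7, 7^2 ≡ 7² = 49 ≡ 0, 7^4 ≡ 0² = 0, 7^8 ≡ 0² = 0, 7^16 ≡ 0² = 0, 7^32 ≡ 0² = 0. Since 43 = 32 + 8 + 2 + 1, 7^43 ≡ 0·0·0·7: 0·0 = 0, then 0·0 = 0, then 0·7 = 0. So 7^43 ≡ 0 (mod 49).
So h(0) = h(7) = 0 while 0 ≠ 7, hence h is not injective.
Since h is not injective, we determine |image(h)|. Computing x^43 mod 49 for each x (by repeated squaring, reducing mod 49 at every step), the values h(0), h(1), …, h(48) are: 0, 1, 2, 3, 4, 5, 6, 0, 8, 9, 10, 11, 12, 13, 0, 15, 16, 17, 18, 19, 20, 0, 22, 23, 24, 25, 26, 27, 0, 29, 30, 31, 32, 33, 34, 0, 36, 37, 38, 39, 40, 41, 0, 43, 44, 45, 46, 47, 48.
The distinct values are {0, 1, 2, 3, 4, 5, 6, 8, 9, 10, 11, 12, 13, 15, 16, 17, 18, 19, 20, 22, 23, 24, 25, 26, 27, 29, 30, 31, 32, 33, 34, 36, 37, 38, 39, 40, 41, 43, 44, 45, 46, 47, 48}; there are 43 of them.

43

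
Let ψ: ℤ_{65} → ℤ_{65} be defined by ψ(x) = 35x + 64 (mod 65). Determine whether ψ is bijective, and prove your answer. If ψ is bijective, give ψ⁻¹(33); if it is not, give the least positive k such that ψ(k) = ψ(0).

We have gcd(35, 65) = 5 > 1. Taking u = 0 and v = 13: ψ(0) = 64 and ψ(13) = 35·13 + 64 = 519 ≡ 64 (mod 65).
So ψ(0) = ψ(13) while 0 ≠ 13, therefore ψ is not injective, hence not bijective.
Since ψ is not bijective, we find the least positive k with ψ(k) = ψ(0): this means 35k ≡ 0 (mod 65), i.e. 65 ∣ 35k. Since gcd(35, 65) = 5, dividing through by 5 this holds exactly when 13 ∣ 7k, and as gcd(7, 13) = 1, exactly when 13 ∣ k.
The smallest positive such k is 13.

13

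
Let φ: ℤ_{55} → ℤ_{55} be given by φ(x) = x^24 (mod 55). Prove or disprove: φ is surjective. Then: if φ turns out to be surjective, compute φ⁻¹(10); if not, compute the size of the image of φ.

12

φ(4): Repeated squaring mod 55: 4^1 ≡ 4, 4^2 ≡ 4² = 16, 4^4 ≡ 16² = 256 ≡ 36, 4^8 ≡ 36² = 1296 ≡ 31, 4^16 ≡ 31² = 961 ≡ 26. Since 24 = 16 + 8, 4^24 ≡ 26·31: 26·31 = 806 ≡ 36. So 4^24 ≡ 36 (mod 55).
φ(7): Repeated squaring mod 55: 7^1 ≡ 7, 7^2 ≡ 7² = 49, 7^4 ≡ 49² = 2401 ≡ 36, 7^8 ≡ 36² = 1296 ≡ 31, 7^16 ≡ 31² = 961 ≡ 26. Since 24 = 16 + 8, 7^24 ≡ 26·31: 26·31 = 806 ≡ 36. So 7^24 ≡ 36 (mod 55).
So φ(4) = φ(7) = 36 while 4 ≠ 7, thus φ is not injective.
A non-injective map from the 55-element set ℤ_{55} to itself takes at most 54 distinct values, so it cannot be surjective. Hence φ is not surjective.
Since φ is not surjective, we determine |image(φ)|. Computing x^24 mod 55 for each x (by repeated squaring, reducing mod 55 at every step), the values φ(0), φ(1), …, φ(54) are: 0, 1, 16, 26, 36, 20, 31, 36, 26, 16, 45, 11, 1, 16, 26, 25, 31, 31, 36, 26, 5, 1, 11, 1, 16, 15, 36, 31, 31, 36, 15, 16, 1, 11, 1, 5, 26, 36, 31, 31, 25, 26, 16, 1, 11, 45, 16, 26, 36, 31, 20, 36, 26, 16, 1.
The distinct values are {0, 1, 5, 11, 15, 16, 20, 25, 26, 31, 36, 45}; there are 12 of them.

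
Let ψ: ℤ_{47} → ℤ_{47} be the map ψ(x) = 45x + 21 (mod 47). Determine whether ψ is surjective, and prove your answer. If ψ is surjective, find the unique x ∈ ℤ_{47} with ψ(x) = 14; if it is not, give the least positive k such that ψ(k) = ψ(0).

By definition, surjectivity means every element of the codomain has a preimage under ψ.
Since gcd(45, 47) = 1, 45 is invertible modulo 47. Euclid's algorithm: 47 = 1·45 + 2, 45 = 22·2 + 1; back-substituting gives 1 = 23·45 − 22·47, so 45⁻¹ ≡ 23 (mod 47).
Then y ↦ 23(y − 21) is a two-sided inverse to ψ, so every y ∈ ℤ_{47} has a preimage.
Hence ψ is surjective.
Since ψ is surjective, we find ψ⁻¹(14): we need 45x ≡ 14 − 21 ≡ 40 (mod 47). Using 45⁻¹ = 23: x ≡ 23·40 = 920 = 19·47 + 27, so x = 27.
Check: ψ(27) = 45·27 + 21 = 1236 = 26·47 + 14 ≡ 14 (mod 47).

27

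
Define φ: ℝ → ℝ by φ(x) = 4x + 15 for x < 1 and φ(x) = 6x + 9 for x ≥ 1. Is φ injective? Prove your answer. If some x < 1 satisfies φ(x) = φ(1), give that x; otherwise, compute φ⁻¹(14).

0

Both pieces are strictly increasing (slopes 4 and 6), so each is injective on its own interval.
The left piece maps (−∞, 1) onto (−∞, 19); the right piece maps [1, ∞) onto [15, ∞).
These images overlap. In particular φ(1) = 15 (right piece), and solving 4x + 15 = 15 on the left piece gives x = 0 < 1.
So φ(0) = φ(1) with 0 ≠ 1, and φ is not injective. This x = 0 is the requested value below 1.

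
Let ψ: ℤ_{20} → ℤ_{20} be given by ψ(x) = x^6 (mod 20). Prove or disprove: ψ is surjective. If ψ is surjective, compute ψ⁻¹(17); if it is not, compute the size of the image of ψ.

ψ(4): Repeated squaring mod 20: 4^1 ≡ 4, 4^2 ≡ 4² = 16, 4^4 ≡ 16² = 256 ≡ 16. Since 6 = 4 + 2, 4^6 ≡ 16·16: 16·16 = 256 ≡ 16. So 4^6 ≡ 16 (mod 20).
ψ(6): Repeated squaring mod 20: 6^1 ≡ 6, 6^2 ≡ 6² = 36 ≡ 16, 6^4 ≡ 16² = 256 ≡ 16. Since 6 = 4 + 2, 6^6 ≡ 16·16: 16·16 = 256 ≡ 16. So 6^6 ≡ 16 (mod 20).
So ψ(4) = ψ(6) = 16 while 4 ≠ 6, therefore ψ is not injective.
A non-injective map from the 20-element set ℤ_{20} to itself takes at most 19 distinct values, so it cannot be surjective. Hence ψ is not surjective.
Since ψ is not surjective, we determine |image(ψ)|. Computing x^6 mod 20 for each x (by repeated squaring, reducing mod 20 at every step), the values ψ(0), ψ(1), …, ψ(19) are: 0, 1, 4, 9, 16, 5, 16, 9, 4, 1, 0, 1, 4, 9, 16, 5, 16, 9, 4, 1.
The distinct values are {0, 1, 4, 5, 9, 16}; there are 6 of them.

6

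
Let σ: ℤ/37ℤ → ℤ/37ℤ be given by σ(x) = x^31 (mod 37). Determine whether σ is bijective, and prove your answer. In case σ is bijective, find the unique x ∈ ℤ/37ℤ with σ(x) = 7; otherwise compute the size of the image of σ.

34

Since 37 is prime, the nonzero elements of ℤ/37ℤ form a cyclic group of order 36.
As gcd(31, 36) = 1, raising to the 31st power is a bijection on this group: if s^31 ≡ t^31 then (st^{−1})^31 = 1, and the only element of order dividing gcd(31, 36) = 1 is 1, so s = t.
With σ(0) = 0 this makes σ injective on all of ℤ/37ℤ, hence bijective (finite equal-size domain and codomain). In particular σ is bijective.
Since σ is bijective, we find the preimage of 7. The inverse of x ↦ x^31 on (ℤ/37ℤ)^× is x ↦ x^7, because 31·7 = 217 = 6·36 + 1 ≡ 1 (mod 36) and x^{36} = 1 for x ≠ 0 (Fermat). So σ⁻¹(7) = 7^7 mod 37.
Repeated squaring mod 37: 7^1 ≡ 7, 7^2 ≡ 7² = 49 ≡ 12, 7^4 ≡ 12² = 144 ≡ 33. Since 7 = 4 + 2 + 1, 7^7 ≡ 33·12·7: 33·12 = 396 ≡ 26, then 26·7 = 182 ≡ 34. So 7^7 ≡ 34 (mod 37).
Hence σ⁻¹(7) = 34.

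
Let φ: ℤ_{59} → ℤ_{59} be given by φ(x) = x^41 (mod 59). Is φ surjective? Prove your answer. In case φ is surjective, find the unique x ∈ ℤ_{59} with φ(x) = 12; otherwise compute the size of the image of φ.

41

Since 59 is prime, the nonzero elements of ℤ_{59} form a cyclic group of order 58.
As gcd(41, 58) = 1, raising to the 41st power is a bijection on this group: if u^41 ≡ v^41 then (uv^{−1})^41 = 1, and the only element of order dividing gcd(41, 58) = 1 is 1, so u = v.
With φ(0) = 0 this makes φ injective on all of ℤ_{59}, hence bijective (finite equal-size domain and codomain). In particular φ is surjective.
Since φ is surjective, we find the preimage of 12. The inverse of x ↦ x^41 on (ℤ_{59})^× is x ↦ x^17, because 41·17 = 697 = 12·58 + 1 ≡ 1 (mod 58) and x^{58} = 1 for x ≠ 0 (Fermat). So φ⁻¹(12) = 12^17 mod 59.
Repeated squaring mod 59: 12^1 ≡ 12, 12^2 ≡ 12² = 144 ≡ 26, 12^4 ≡ 26² = 676 ≡ 27, 12^8 ≡ 27² = 729 ≡ 21, 12^16 ≡ 21² = 441 ≡ 28. Since 17 = 16 + 1, 12^17 ≡ 28·12: 28·12 = 336 ≡ 41. So 12^17 ≡ 41 (mod 59).
Hence φ⁻¹(12) = 41.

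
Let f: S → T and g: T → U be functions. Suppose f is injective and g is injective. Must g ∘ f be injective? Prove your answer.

injective

Suppose (g ∘ f)(u) = (g ∘ f)(v), i.e. g(f(u)) = g(f(v)).
Since g is injective, f(u) = f(v). Since f is injective, u = v. Hence g ∘ f is injective.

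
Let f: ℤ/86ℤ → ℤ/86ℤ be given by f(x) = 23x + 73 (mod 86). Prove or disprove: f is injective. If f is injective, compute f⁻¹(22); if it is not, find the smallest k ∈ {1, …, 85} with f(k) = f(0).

9

Recall: injectivity means: for all a, b in the domain, f(a) = f(b) implies a = b.
If f(a) = f(b), then 23a ≡ 23b (mod 86). Because gcd(23, 86) = 1, we may cancel 23 to get a ≡ b (mod 86).
Hence f is injective.
We now compute 23⁻¹ mod 86 explicitly. Euclid's algorithm: 86 = 3·23 + 17, 23 = 1·17 + 6, 17 = 2·6 + 5, 6 = 1·5 + 1; back-substituting gives 1 = 15·23 − 4·86, so 23⁻¹ ≡ 15 (mod 86).
Since f is injective, we find f⁻¹(22): we need 23x ≡ 22 − 73 ≡ 35 (mod 86). Using 23⁻¹ = 15: x ≡ 15·35 = 525 = 6·86 + 9, so x = 9.
Check: f(9) = 23·9 + 73 = 280 = 3·86 + 22 ≡ 22 (mod 86).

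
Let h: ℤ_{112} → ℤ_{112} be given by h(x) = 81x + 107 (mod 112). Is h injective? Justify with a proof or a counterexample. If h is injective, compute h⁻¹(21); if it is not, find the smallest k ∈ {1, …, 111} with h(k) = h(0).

If h(s) = h(t), then 81s ≡ 81t (mod 112). Because gcd(81, 112) = 1, we may cancel 81 to get s ≡ t (mod 112).
So h is injective.
We now compute 81⁻¹ mod 112 explicitly. Euclid's algorithm: 112 = 1·81 + 31, 81 = 2·31 + 19, 31 = 1·19 + 12, 19 = 1·12 + 7, 12 = 1·7 + 5, 7 = 1·5 + 2, 5 = 2·2 + 1; back-substituting gives 1 = 65·81 − 47·112, so 81⁻¹ ≡ 65 (mod 112).
Since h is injective, we find h⁻¹(21): we need 81x ≡ 21 − 107 ≡ 26 (mod 112). Using 81⁻¹ = 65: x ≡ 65·26 = 1690 = 15·112 + 10, so x = 10.
Check: h(10) = 81·10 + 107 = 917 = 8·112 + 21 ≡ 21 (mod 112).

10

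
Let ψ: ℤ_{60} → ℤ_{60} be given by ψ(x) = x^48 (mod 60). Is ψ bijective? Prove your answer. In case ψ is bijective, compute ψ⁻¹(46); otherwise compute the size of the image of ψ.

8

ψ(2): Repeated squaring mod 60: 2^1 ≡ 2, 2^2 ≡ 2² = 4, 2^4 ≡ 4² = 16, 2^8 ≡ 16² = 256 ≡ 16, 2^16 ≡ 16² = 256 ≡ 16, 2^32 ≡ 16² = 256 ≡ 16. Since 48 = 32 + 16, 2^48 ≡ 16·16: 16·16 = 256 ≡ 16. So 2^48 ≡ 16 (mod 60).
ψ(4): Repeated squaring mod 60: 4^1 ≡ 4, 4^2 ≡ 4² = 16, 4^4 ≡ 16² = 256 ≡ 16, 4^8 ≡ 16² = 256 ≡ 16, 4^16 ≡ 16² = 256 ≡ 16, 4^32 ≡ 16² = 256 ≡ 16. Since 48 = 32 + 16, 4^48 ≡ 16·16: 16·16 = 256 ≡ 16. So 4^48 ≡ 16 (mod 60).
So ψ(2) = ψ(4) = 16 while 2 ≠ 4, thus ψ is not injective, hence not bijective.
Since ψ is not bijective, we determine |image(ψ)|. Computing x^48 mod 60 for each x (by repeated squaring, reducing mod 60 at every step), the values ψ(0), ψ(1), …, ψ(59) are: 0, 1, 16, 21, 16, 25, 36, 1, 16, 21, 40, 1, 36, 1, 16, 45, 16, 1, 36, 1, 40, 21, 16, 1, 36, 25, 16, 21, 16, 1, 0, 1, 16, 21, 16, 25, 36, 1, 16, 21, 40, 1, 36, 1, 16, 45, 16, 1, 36, 1, 40, 21, 16, 1, 36, 25, 16, 21, 16, 1.
The distinct values are {0, 1, 16, 21, 25, 36, 40, 45}; there are 8 of them.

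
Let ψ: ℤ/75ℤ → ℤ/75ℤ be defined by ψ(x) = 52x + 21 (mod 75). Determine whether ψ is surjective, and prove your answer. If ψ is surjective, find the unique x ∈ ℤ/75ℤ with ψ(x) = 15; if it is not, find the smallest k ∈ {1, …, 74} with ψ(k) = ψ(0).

72

Since gcd(52, 75) = 1, 52 is invertible modulo 75. Euclid's algorithm: 75 = 1·52 + 23, 52 = 2·23 + 6, 23 = 3·6 + 5, 6 = 1·5 + 1; back-substituting gives 1 = 13·52 − 9·75, so 52⁻¹ ≡ 13 (mod 75).
Then y ↦ 13(y − 21) is a two-sided inverse to ψ, so every y ∈ ℤ/75ℤ has a preimage.
Therefore ψ is surjective.
Since ψ is surjective, we find ψ⁻¹(15): we need 52x ≡ 15 − 21 ≡ 69 (mod 75). Using 52⁻¹ = 13: x ≡ 13·69 = 897 = 11·75 + 72, so x = 72.
Check: ψ(72) = 52·72 + 21 = 3765 = 50·75 + 15 ≡ 15 (mod 75).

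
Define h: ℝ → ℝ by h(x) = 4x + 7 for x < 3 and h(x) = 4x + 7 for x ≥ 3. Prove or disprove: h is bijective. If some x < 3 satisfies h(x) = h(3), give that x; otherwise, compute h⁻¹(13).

3/2

Both pieces are strictly increasing (slopes 4 and 4), so each is injective on its own interval.
The left piece maps (−∞, 3) onto (−∞, 19); the right piece maps [3, ∞) onto [19, ∞).
Since 19 = 19, the images partition ℝ: h is injective and surjective, hence bijective.
Because the two images are disjoint, no x < 3 has h(x) = h(3), so we compute h⁻¹(13): 13 lies in (−∞, 19), so solve 4x + 7 = 13: x = (13 − 7)/4 = 3/2.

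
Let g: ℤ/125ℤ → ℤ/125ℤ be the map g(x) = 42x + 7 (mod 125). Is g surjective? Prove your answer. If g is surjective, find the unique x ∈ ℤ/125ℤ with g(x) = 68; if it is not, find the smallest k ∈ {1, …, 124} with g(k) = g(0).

Since gcd(42, 125) = 1, 42 is invertible modulo 125. Euclid's algorithm: 125 = 2·42 + 41, 42 = 1·41 + 1; back-substituting gives 1 = 3·42 − 1·125, so 42⁻¹ ≡ 3 (mod 125).
For any y ∈ ℤ/125ℤ, x = 3(y − 7) mod 125 satisfies g(x) = 42·3(y − 7) + 7 ≡ y (since 42·3 ≡ 1 mod 125). So every y has a preimage.
Hence g is surjective.
Since g is surjective, we find g⁻¹(68): we need 42x ≡ 68 − 7 ≡ 61 (mod 125). Using 42⁻¹ = 3: x ≡ 3·61 = 183 = 1·125 + 58, so x = 58.
Check: g(58) = 42·58 + 7 = 2443 = 19·125 + 68 ≡ 68 (mod 125).

58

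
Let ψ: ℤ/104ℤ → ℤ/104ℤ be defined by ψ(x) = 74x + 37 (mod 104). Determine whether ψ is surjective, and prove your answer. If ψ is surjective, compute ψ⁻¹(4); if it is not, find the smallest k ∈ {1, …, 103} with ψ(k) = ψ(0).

52

Since gcd(74, 104) = 2, we have 74x ≡ 0 (mod 2) for all x, so ψ(x) ≡ 1 (mod 2).
But 0 ≢ 1 (mod 2), so 0 ∈ ℤ/104ℤ has no preimage. So ψ is not surjective.
Since ψ is not surjective, we find the least positive k with ψ(k) = ψ(0): this means 74k ≡ 0 (mod 104), i.e. 104 ∣ 74k. Since gcd(74, 104) = 2, dividing through by 2 this holds exactly when 52 ∣ 37k, and as gcd(37, 52) = 1, exactly when 52 ∣ k.
The smallest positive such k is 52.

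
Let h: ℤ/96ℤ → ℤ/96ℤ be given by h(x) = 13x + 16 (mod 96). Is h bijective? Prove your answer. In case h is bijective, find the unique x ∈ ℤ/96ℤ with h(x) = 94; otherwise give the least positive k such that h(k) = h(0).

If h(s) = h(t), then 13s ≡ 13t (mod 96). Because gcd(13, 96) = 1, we may cancel 13 to get s ≡ t (mod 96).
We now compute 13⁻¹ mod 96 explicitly. Euclid's algorithm: 96 = 7·13 + 5, 13 = 2·5 + 3, 5 = 1·3 + 2, 3 = 1·2 + 1; back-substituting gives 1 = 37·13 − 5·96, so 13⁻¹ ≡ 37 (mod 96).
For any y ∈ ℤ/96ℤ, x = 37(y − 16) mod 96 satisfies h(x) = 13·37(y − 16) + 16 ≡ y (since 13·37 ≡ 1 mod 96). So every y has a preimage.
So h is bijective.
Since h is bijective, we find h⁻¹(94): we need 13x ≡ 94 − 16 ≡ 78 (mod 96). Using 13⁻¹ = 37: x ≡ 37·78 = 2886 = 30·96 + 6, so x = 6.
Check: h(6) = 13·6 + 16 = 94 ≡ 94 (mod 96).

6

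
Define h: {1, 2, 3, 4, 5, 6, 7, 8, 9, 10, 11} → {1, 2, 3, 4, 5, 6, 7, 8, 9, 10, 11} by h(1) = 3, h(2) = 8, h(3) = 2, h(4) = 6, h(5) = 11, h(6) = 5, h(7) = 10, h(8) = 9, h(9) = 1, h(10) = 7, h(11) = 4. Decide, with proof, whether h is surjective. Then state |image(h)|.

11

Every element of the codomain has a preimage: 1 = h(9), 2 = h(3), 3 = h(1), 4 = h(11), 5 = h(6), 6 = h(4), 7 = h(10), 8 = h(2), 9 = h(8), 10 = h(7), 11 = h(5).
So h is surjective.
The image of h is {1, 2, 3, 4, 5, 6, 7, 8, 9, 10, 11}, which has 11 elements.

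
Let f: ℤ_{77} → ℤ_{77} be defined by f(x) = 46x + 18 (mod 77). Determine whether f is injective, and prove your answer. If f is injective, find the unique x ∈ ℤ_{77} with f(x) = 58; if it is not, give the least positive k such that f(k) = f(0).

31

By definition, injectivity means: for all x_1, x_2 in the domain, f(x_1) = f(x_2) implies x_1 = x_2.
Suppose f(x_1) = f(x_2) in ℤ_{77}. Then 46x_1 + 18 ≡ 46x_2 + 18 (mod 77), hence 46(x_1 − x_2) ≡ 0 (mod 77).
Since gcd(46, 77) = 1, 46 is invertible modulo 77, thus x_1 − x_2 ≡ 0 (mod 77), i.e. x_1 = x_2.
Therefore f is injective.
We now compute 46⁻¹ mod 77 explicitly. Euclid's algorithm: 77 = 1·46 + 31, 46 = 1·31 + 15, 31 = 2·15 + 1; back-substituting gives 1 = 72·46 − 43·77, so 46⁻¹ ≡ 72 (mod 77).
Since f is injective, we compute f⁻¹(58): solve 46x + 18 ≡ 58 (mod 77), i.e. 46x ≡ 40 (mod 77).
Multiplying by 46⁻¹ = 72 gives x ≡ 72·40 = 2880 = 37·77 + 31 ≡ 31 (mod 77).
Check: f(31) = 46·31 + 18 = 1444 = 18·77 + 58 ≡ 58 (mod 77).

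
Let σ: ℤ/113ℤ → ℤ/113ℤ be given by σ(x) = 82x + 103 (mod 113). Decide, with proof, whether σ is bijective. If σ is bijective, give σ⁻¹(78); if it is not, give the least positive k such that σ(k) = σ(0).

81

Suppose σ(a) = σ(b) in ℤ/113ℤ. Then 82a + 103 ≡ 82b + 103 (mod 113), thus 82(a − b) ≡ 0 (mod 113).
Since gcd(82, 113) = 1, 82 is invertible modulo 113, thus a − b ≡ 0 (mod 113), i.e. a = b.
We now compute 82⁻¹ mod 113 explicitly. Euclid's algorithm: 113 = 1·82 + 31, 82 = 2·31 + 20, 31 = 1·20 + 11, 20 = 1·11 + 9, 11 = 1·9 + 2, 9 = 4·2 + 1; back-substituting gives 1 = 51·82 − 37·113, so 82⁻¹ ≡ 51 (mod 113).
For any y ∈ ℤ/113ℤ, x = 51(y − 103) mod 113 satisfies σ(x) = 82·51(y − 103) + 103 ≡ y (since 82·51 ≡ 1 mod 113). So every y has a preimage.
Therefore σ is bijective.
Since σ is bijective, we find σ⁻¹(78): we need 82x ≡ 78 − 103 ≡ 88 (mod 113). Using 82⁻¹ = 51: x ≡ 51·88 = 4488 = 39·113 + 81, so x = 81.
Check: σ(81) = 82·81 + 103 = 6745 = 59·113 + 78 ≡ 78 (mod 113).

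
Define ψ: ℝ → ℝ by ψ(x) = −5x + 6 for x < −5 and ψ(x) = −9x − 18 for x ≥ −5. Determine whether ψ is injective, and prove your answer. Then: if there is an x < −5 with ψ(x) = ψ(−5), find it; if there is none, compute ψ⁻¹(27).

-5

Both pieces are strictly decreasing (slopes −5 and −9), so each is injective on its own interval.
The left piece maps (−∞, −5) onto (31, ∞); the right piece maps [−5, ∞) onto (−∞, 27].
These images are disjoint, so no value is attained by both pieces. So ψ is injective.
Because the two images are disjoint, no x < −5 has ψ(x) = ψ(−5), so we compute ψ⁻¹(27): 27 lies in (−∞, 27], so solve −9x − 18 = 27: x = (27 + 18)/(−9) = −5.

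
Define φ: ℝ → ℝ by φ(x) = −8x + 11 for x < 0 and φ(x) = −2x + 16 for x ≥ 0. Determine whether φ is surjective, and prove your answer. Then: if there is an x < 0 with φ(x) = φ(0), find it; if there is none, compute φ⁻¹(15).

Both pieces are strictly decreasing (slopes −8 and −2), so each is injective on its own interval.
The left piece maps (−∞, 0) onto (11, ∞); the right piece maps [0, ∞) onto (−∞, 16].
The union (11, ∞) ∪ (−∞, 16] covers ℝ, so φ is surjective.
For the follow-up: the images overlap, so an x < 0 with φ(x) = φ(0) exists. φ(0) = 16; solving −8x + 11 = 16 for x < 0 gives x = (16 − 11)/(−8) = −5/8.

-5/8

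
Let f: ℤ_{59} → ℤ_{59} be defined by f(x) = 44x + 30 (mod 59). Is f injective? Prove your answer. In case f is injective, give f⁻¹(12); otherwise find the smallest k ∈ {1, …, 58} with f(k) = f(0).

Recall: f is injective if f(x_1) = f(x_2) implies x_1 = x_2.
Suppose f(x_1) = f(x_2) in ℤ_{59}. Then 44x_1 + 30 ≡ 44x_2 + 30 (mod 59), hence 44(x_1 − x_2) ≡ 0 (mod 59).
Since gcd(44, 59) = 1, 44 is invertible modulo 59, so x_1 − x_2 ≡ 0 (mod 59), i.e. x_1 = x_2.
Thus f is injective.
We now compute 44⁻¹ mod 59 explicitly. Euclid's algorithm: 59 = 1·44 + 15, 44 = 2·15 + 14, 15 = 1·14 + 1; back-substituting gives 1 = 55·44 − 41·59, so 44⁻¹ ≡ 55 (mod 59).
Since f is injective, we find f⁻¹(12): we need 44x ≡ 12 − 30 ≡ 41 (mod 59). Using 44⁻¹ = 55: x ≡ 55·41 = 2255 = 38·59 + 13, so x = 13.
Check: f(13) = 44·13 + 30 = 602 = 10·59 + 12 ≡ 12 (mod 59).

13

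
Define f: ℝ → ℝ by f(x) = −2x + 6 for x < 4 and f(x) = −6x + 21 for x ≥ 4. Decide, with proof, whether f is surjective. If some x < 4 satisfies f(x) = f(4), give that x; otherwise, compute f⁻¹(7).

Both pieces are strictly decreasing (slopes −2 and −6), so each is injective on its own interval.
The left piece maps (−∞, 4) onto (−2, ∞); the right piece maps [4, ∞) onto (−∞, −3].
The union (−2, ∞) ∪ (−∞, −3] omits the interval between −2 and −3; in particular −2 has no preimage. So f is not surjective.
Because the two images are disjoint, no x < 4 has f(x) = f(4), so we compute f⁻¹(7): 7 lies in (−2, ∞), so solve −2x + 6 = 7: x = (7 − 6)/(−2) = −1/2.

-1/2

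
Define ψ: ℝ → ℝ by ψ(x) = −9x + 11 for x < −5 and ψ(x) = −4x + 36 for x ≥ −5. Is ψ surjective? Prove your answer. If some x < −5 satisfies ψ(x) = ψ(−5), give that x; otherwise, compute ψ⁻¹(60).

-49/9

Both pieces are strictly decreasing (slopes −9 and −4), so each is injective on its own interval.
The left piece maps (−∞, −5) onto (56, ∞); the right piece maps [−5, ∞) onto (−∞, 56].
These images together cover ℝ, so ψ is surjective.
Because the two images are disjoint, no x < −5 has ψ(x) = ψ(−5), so we compute ψ⁻¹(60): 60 lies in (56, ∞), so solve −9x + 11 = 60: x = (60 − 11)/(−9) = −49/9.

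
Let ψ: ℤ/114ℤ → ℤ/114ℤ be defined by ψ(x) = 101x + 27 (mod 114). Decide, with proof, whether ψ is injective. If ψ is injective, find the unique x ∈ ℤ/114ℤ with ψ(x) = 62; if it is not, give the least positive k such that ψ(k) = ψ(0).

85

By definition, ψ is injective if ψ(x_1) = ψ(x_2) implies x_1 = x_2.
If ψ(x_1) = ψ(x_2), then 101x_1 ≡ 101x_2 (mod 114). Because gcd(101, 114) = 1, we may cancel 101 to get x_1 ≡ x_2 (mod 114).
Therefore ψ is injective.
We now compute 101⁻¹ mod 114 explicitly. Euclid's algorithm: 114 = 1·101 + 13, 101 = 7·13 + 10, 13 = 1·10 + 3, 10 = 3·3 + 1; back-substituting gives 1 = 35·101 − 31·114, so 101⁻¹ ≡ 35 (mod 114).
Since ψ is injective, we find ψ⁻¹(62): we need 101x ≡ 62 − 27 ≡ 35 (mod 114). Using 101⁻¹ = 35: x ≡ 35·35 = 1225 = 10·114 + 85, so x = 85.
Check: ψ(85) = 101·85 + 27 = 8612 = 75·114 + 62 ≡ 62 (mod 114).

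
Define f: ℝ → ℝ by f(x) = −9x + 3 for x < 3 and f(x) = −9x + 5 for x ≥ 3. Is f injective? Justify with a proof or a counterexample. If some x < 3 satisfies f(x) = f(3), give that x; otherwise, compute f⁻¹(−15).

25/9

Both pieces are strictly decreasing (slopes −9 and −9), so each is injective on its own interval.
The left piece maps (−∞, 3) onto (−24, ∞); the right piece maps [3, ∞) onto (−∞, −22].
These images overlap. In particular f(3) = −22 (right piece), and solving −9x + 3 = −22 on the left piece gives x = 25/9 < 3.
So f(25/9) = f(3) with 25/9 ≠ 3, and f is not injective. This x = 25/9 is the requested value below 3.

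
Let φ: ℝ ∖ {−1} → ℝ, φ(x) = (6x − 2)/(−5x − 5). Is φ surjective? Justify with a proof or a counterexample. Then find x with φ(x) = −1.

If φ(x) = −6/5, cross-multiplying gives −5(6x − 2) = 6(−5x − 5), which simplifies to 10 = −30 — false.  So −6/5 has no preimage and φ is not surjective.
Solving φ(x) = −1: cross-multiplying gives 6x − 2 = −1(−5x − 5), which rearranges to 1x = 7, so x = 7.

7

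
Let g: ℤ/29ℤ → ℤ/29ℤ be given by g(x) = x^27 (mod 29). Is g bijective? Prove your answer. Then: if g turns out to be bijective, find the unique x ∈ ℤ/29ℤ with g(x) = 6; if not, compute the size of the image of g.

5

Since 29 is prime, the nonzero elements of ℤ/29ℤ form a cyclic group of order 28.
As gcd(27, 28) = 1, raising to the 27th power is a bijection on this group: if s^27 ≡ t^27 then (st^{−1})^27 = 1, and the only element of order dividing gcd(27, 28) = 1 is 1, so s = t.
With g(0) = 0 this makes g injective on all of ℤ/29ℤ, hence bijective (finite equal-size domain and codomain). In particular g is bijective.
Since g is bijective, we find the preimage of 6. The inverse of x ↦ x^27 on (ℤ/29ℤ)^× is x ↦ x^27, because 27·27 = 729 = 26·28 + 1 ≡ 1 (mod 28) and x^{28} = 1 for x ≠ 0 (Fermat). So g⁻¹(6) = 6^27 mod 29.
Repeated squaring mod 29: 6^1 ≡ 6, 6^2 ≡ 6² = 36 ≡ 7, 6^4 ≡ 7² = 49 ≡ 20, 6^8 ≡ 20² = 400 ≡ 23, 6^16 ≡ 23² = 529 ≡ 7. Since 27 = 16 + 8 + 2 + 1, 6^27 ≡ 7·23·7·6: 7·23 = 161 ≡ 16, then 16·7 = 112 ≡ 25, then 25·6 = 150 ≡ 5. So 6^27 ≡ 5 (mod 29).
Hence g⁻¹(6) = 5.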